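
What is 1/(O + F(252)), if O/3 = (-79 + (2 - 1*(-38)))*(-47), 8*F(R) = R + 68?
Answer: 1/5539 ≈ 0.00018054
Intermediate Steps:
F(R) = 17/2 + R/8 (F(R) = (R + 68)/8 = (68 + R)/8 = 17/2 + R/8)
O = 5499 (O = 3*((-79 + (2 - 1*(-38)))*(-47)) = 3*((-79 + (2 + 38))*(-47)) = 3*((-79 + 40)*(-47)) = 3*(-39*(-47)) = 3*1833 = 5499)
1/(O + F(252)) = 1/(5499 + (17/2 + (⅛)*252)) = 1/(5499 + (17/2 + 63/2)) = 1/(5499 + 40) = 1/5539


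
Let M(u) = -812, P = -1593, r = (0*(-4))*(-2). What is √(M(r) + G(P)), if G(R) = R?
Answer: I*√2405 ≈ 49.041*I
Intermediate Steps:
r = 0 (r = 0*(-2) = 0)
√(M(r) + G(P)) = √(-812 - 1593) = √(-2405) = I*√2405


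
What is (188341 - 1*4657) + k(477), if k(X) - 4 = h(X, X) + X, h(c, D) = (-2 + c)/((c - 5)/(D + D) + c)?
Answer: 8389313560/45553 ≈ 1.8417e+5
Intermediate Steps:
h(c, D) = (-2 + c)/(c + (-5 + c)/(2*D)) (h(c, D) = (-2 + c)/((-5 + c)/((2*D)) + c) = (-2 + c)/((-5 + c)*(1/(2*D)) + c) = (-2 + c)/((-5 + c)/(2*D) + c) = (-2 + c)/(c + (-5 + c)/(2*D)))
k(X) = 4 + X + 2*X*(-2 + X)/(-5 + X + 2*X²) (k(X) = 4 + (2*X*(-2 + X)/(-5 + X + 2*X*X) + X) = 4 + (2*X*(-2 + X)/(-5 + X + 2*X²) + X) = 4 + (X + 2*X*(-2 + X)/(-5 + X + 2*X²)) = 4 + X + 2*X*(-2 + X)/(-5 + X + 2*X²))
(188341 - 1*4657) + k(477) = (188341 - 1*4657) + (-20 - 5*477 + 2*477³ + 11*477²)/(-5 + 477 + 2*477²) = (188341 - 4657) + (-20 - 2385 + 2*108531333 + 11*227529)/(-5 + 477 + 2*227529) = 183684 + (-20 - 2385 + 217062666 + 2502819)/(-5 + 477 + 455058) = 183684 + 219563080/455530 = 183684 + (1/455530)*219563080 = 183684 + 21956308/45553 = 8389313560/45553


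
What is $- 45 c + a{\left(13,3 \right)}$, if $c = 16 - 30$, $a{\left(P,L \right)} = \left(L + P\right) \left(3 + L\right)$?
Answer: $726$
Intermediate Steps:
$a{\left(P,L \right)} = \left(3 + L\right) \left(L + P\right)$
$c = -14$ ($c = 16 - 30 = -14$)
$- 45 c + a{\left(13,3 \right)} = \left(-45\right) \left(-14\right) + \left(3^{2} + 3 \cdot 3 + 3 \cdot 13 + 3 \cdot 13\right) = 630 + \left(9 + 9 + 39 + 39\right) = 630 + 96 = 726$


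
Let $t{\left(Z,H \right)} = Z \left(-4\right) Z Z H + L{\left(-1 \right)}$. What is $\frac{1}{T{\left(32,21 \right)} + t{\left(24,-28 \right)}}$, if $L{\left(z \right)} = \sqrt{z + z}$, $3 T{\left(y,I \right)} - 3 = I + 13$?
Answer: $\frac{13934703}{21575105299819} - \frac{9 i \sqrt{2}}{21575105299819} \approx 6.4587 \cdot 10^{-7} - 5.8994 \cdot 10^{-13} i$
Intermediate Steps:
$T{\left(y,I \right)} = \frac{16}{3} + \frac{I}{3}$ ($T{\left(y,I \right)} = 1 + \frac{I + 13}{3} = 1 + \frac{13 + I}{3} = 1 + \left(\frac{13}{3} + \frac{I}{3}\right) = \frac{16}{3} + \frac{I}{3}$)
$L{\left(z \right)} = \sqrt{2} \sqrt{z}$ ($L{\left(z \right)} = \sqrt{2 z} = \sqrt{2} \sqrt{z}$)
$t{\left(Z,H \right)} = i \sqrt{2} - 4 H Z^{3}$ ($t{\left(Z,H \right)} = Z \left(-4\right) Z Z H + \sqrt{2} \sqrt{-1} = - 4 Z Z Z H + \sqrt{2} i = - 4 Z^{2} Z H + i \sqrt{2} = - 4 Z^{3} H + i \sqrt{2} = - 4 H Z^{3} + i \sqrt{2} = i \sqrt{2} - 4 H Z^{3}$)
$\frac{1}{T{\left(32,21 \right)} + t{\left(24,-28 \right)}} = \frac{1}{\left(\frac{16}{3} + \frac{1}{3} \cdot 21\right) + \left(i \sqrt{2} - - 112 \cdot 24^{3}\right)} = \frac{1}{\left(\frac{16}{3} + 7\right) + \left(i \sqrt{2} - \left(-112\right) 13824\right)} = \frac{1}{\frac{37}{3} + \left(i \sqrt{2} + 1548288\right)} = \frac{1}{\frac{37}{3} + \left(1548288 + i \sqrt{2}\right)} = \frac{1}{\frac{4644901}{3} + i \sqrt{2}}$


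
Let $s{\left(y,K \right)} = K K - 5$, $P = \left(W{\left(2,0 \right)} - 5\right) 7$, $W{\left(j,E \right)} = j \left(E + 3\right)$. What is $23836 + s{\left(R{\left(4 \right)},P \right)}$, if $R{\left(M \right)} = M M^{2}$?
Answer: $23880$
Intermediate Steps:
$R{\left(M \right)} = M^{3}$
$W{\left(j,E \right)} = j \left(3 + E\right)$
$P = 7$ ($P = \left(2 \left(3 + 0\right) - 5\right) 7 = \left(2 \cdot 3 - 5\right) 7 = \left(6 - 5\right) 7 = 1 \cdot 7 = 7$)
$s{\left(y,K \right)} = -5 + K^{2}$ ($s{\left(y,K \right)} = K^{2} - 5 = -5 + K^{2}$)
$23836 + s{\left(R{\left(4 \right)},P \right)} = 23836 - \left(5 - 7^{2}\right) = 23836 + \left(-5 + 49\right) = 23836 + 44 = 23880$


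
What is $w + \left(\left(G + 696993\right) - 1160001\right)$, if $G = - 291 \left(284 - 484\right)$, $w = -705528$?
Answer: $-1110336$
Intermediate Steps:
$G = 58200$ ($G = \left(-291\right) \left(-200\right) = 58200$)
$w + \left(\left(G + 696993\right) - 1160001\right) = -705528 + \left(\left(58200 + 696993\right) - 1160001\right) = -705528 + \left(755193 - 1160001\right) = -705528 - 404808 = -1110336$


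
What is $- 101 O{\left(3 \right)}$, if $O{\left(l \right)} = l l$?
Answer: $-909$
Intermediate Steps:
$O{\left(l \right)} = l^{2}$
$- 101 O{\left(3 \right)} = - 101 \cdot 3^{2} = \left(-101\right) 9 = -909$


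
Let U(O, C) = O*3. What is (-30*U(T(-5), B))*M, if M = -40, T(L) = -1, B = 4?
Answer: -3600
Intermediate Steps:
U(O, C) = 3*O
(-30*U(T(-5), B))*M = -90*(-1)*(-40) = -30*(-3)*(-40) = 90*(-40) = -3600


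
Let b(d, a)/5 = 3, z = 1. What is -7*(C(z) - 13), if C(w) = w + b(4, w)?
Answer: -21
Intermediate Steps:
b(d, a) = 15 (b(d, a) = 5*3 = 15)
C(w) = 15 + w (C(w) = w + 15 = 15 + w)
-7*(C(z) - 13) = -7*((15 + 1) - 13) = -7*(16 - 13) = -7*3 = -21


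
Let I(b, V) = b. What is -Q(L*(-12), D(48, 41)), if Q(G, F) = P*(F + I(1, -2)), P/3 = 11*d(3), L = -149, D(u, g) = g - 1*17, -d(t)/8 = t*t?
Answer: 59400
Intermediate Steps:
d(t) = -8*t**2 (d(t) = -8*t*t = -8*t**2)
D(u, g) = -17 + g (D(u, g) = g - 17 = -17 + g)
P = -2376 (P = 3*(11*(-8*3**2)) = 3*(11*(-8*9)) = 3*(11*(-72)) = 3*(-792) = -2376)
Q(G, F) = -2376 - 2376*F (Q(G, F) = -2376*(F + 1) = -2376*(1 + F) = -2376 - 2376*F)
-Q(L*(-12), D(48, 41)) = -(-2376 - 2376*(-17 + 41)) = -(-2376 - 2376*24) = -(-2376 - 57024) = -1*(-59400) = 59400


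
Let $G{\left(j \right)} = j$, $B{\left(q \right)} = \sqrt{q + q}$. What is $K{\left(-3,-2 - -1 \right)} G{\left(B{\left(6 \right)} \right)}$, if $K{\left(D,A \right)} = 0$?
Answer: $0$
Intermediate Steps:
$B{\left(q \right)} = \sqrt{2} \sqrt{q}$ ($B{\left(q \right)} = \sqrt{2 q} = \sqrt{2} \sqrt{q}$)
$K{\left(-3,-2 - -1 \right)} G{\left(B{\left(6 \right)} \right)} = 0 \sqrt{2} \sqrt{6} = 0 \cdot 2 \sqrt{3} = 0$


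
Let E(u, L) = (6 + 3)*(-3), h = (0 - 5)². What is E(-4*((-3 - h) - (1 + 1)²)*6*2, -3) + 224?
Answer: 197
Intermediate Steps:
h = 25 (h = (-5)² = 25)
E(u, L) = -27 (E(u, L) = 9*(-3) = -27)
E(-4*((-3 - h) - (1 + 1)²)*6*2, -3) + 224 = -27 + 224 = 197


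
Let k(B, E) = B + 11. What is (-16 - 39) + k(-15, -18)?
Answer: -59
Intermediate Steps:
k(B, E) = 11 + B
(-16 - 39) + k(-15, -18) = (-16 - 39) + (11 - 15) = -55 - 4 = -59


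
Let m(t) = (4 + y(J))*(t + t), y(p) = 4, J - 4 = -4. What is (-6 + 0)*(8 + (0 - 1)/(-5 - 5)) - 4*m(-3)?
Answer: 717/5 ≈ 143.40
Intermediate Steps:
J = 0 (J = 4 - 4 = 0)
m(t) = 16*t (m(t) = (4 + 4)*(t + t) = 8*(2*t) = 16*t)
(-6 + 0)*(8 + (0 - 1)/(-5 - 5)) - 4*m(-3) = (-6 + 0)*(8 + (0 - 1)/(-5 - 5)) - 64*(-3) = -6*(8 - 1/(-10)) - 4*(-48) = -6*(8 - 1*(-⅒)) + 192 = -6*(8 + ⅒) + 192 = -6*81/10 + 192 = -243/5 + 192 = 717/5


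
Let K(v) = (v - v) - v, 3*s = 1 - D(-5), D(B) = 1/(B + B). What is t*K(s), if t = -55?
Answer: 121/6 ≈ 20.167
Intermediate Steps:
D(B) = 1/(2*B)
s = 11/30 (s = (1 - 1/(2*(-5)))/3 = (1 - (-1)/(2*5))/3 = (1 - 1*(-1/10))/3 = (1 + 1/10)/3 = (1/3)*(11/10) = 11/30 ≈ 0.36667)
K(v) = -v (K(v) = 0 - v = -v)
t*K(s) = -(-55)*11/30 = -55*(-11/30) = 121/6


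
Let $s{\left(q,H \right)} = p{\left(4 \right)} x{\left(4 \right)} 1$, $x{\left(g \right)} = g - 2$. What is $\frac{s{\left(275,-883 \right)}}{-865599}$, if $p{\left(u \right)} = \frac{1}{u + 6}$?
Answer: $- \frac{1}{4327995} \approx -2.3105 \cdot 10^{-7}$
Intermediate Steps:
$p{\left(u \right)} = \frac{1}{6 + u}$
$x{\left(g \right)} = -2 + g$
$s{\left(q,H \right)} = \frac{1}{5}$ ($s{\left(q,H \right)} = \frac{-2 + 4}{6 + 4} \cdot 1 = \frac{1}{10} \cdot 2 \cdot 1 = \frac{1}{5} \cdot 1 = \frac{1}{5}$)
$\frac{s{\left(275,-883 \right)}}{-865599} = \frac{1}{5 \left(-865599\right)} = \frac{1}{5} \left(- \frac{1}{865599}\right) = - \frac{1}{4327995}$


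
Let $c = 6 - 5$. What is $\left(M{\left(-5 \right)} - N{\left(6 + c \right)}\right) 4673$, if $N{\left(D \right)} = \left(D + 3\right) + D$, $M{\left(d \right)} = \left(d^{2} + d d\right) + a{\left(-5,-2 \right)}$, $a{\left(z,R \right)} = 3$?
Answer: $168228$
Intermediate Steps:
$c = 1$
$M{\left(d \right)} = 3 + 2 d^{2}$ ($M{\left(d \right)} = \left(d^{2} + d d\right) + 3 = \left(d^{2} + d^{2}\right) + 3 = 2 d^{2} + 3 = 3 + 2 d^{2}$)
$N{\left(D \right)} = 3 + 2 D$ ($N{\left(D \right)} = \left(3 + D\right) + D = 3 + 2 D$)
$\left(M{\left(-5 \right)} - N{\left(6 + c \right)}\right) 4673 = \left(\left(3 + 2 \left(-5\right)^{2}\right) - \left(3 + 2 \left(6 + 1\right)\right)\right) 4673 = \left(\left(3 + 2 \cdot 25\right) - \left(3 + 2 \cdot 7\right)\right) 4673 = \left(\left(3 + 50\right) - \left(3 + 14\right)\right) 4673 = \left(53 - 17\right) 4673 = 36 \cdot 4673 = 168228$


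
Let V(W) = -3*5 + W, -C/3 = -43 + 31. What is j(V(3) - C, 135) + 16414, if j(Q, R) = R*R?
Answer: 34639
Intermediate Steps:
C = 36 (C = -3*(-43 + 31) = -3*(-12) = 36)
V(W) = -15 + W
j(Q, R) = R²
j(V(3) - C, 135) + 16414 = 135² + 16414 = 18225 + 16414 = 34639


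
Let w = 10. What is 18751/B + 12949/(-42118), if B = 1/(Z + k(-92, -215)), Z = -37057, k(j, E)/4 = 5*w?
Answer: -29107985968575/42118 ≈ -6.9111e+8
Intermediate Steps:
k(j, E) = 200 (k(j, E) = 4*(5*10) = 4*50 = 200)
B = -1/36857 (B = 1/(-37057 + 200) = 1/(-36857) = -1/36857 ≈ -2.7132e-5)
18751/B + 12949/(-42118) = 18751/(-1/36857) + 12949/(-42118) = 18751*(-36857) + 12949*(-1/42118) = -691105607 - 12949/42118 = -29107985968575/42118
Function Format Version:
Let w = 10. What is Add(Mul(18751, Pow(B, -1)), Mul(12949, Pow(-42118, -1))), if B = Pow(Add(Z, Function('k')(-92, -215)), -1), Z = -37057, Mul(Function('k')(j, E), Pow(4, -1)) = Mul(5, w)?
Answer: Rational(-29107985968575, 42118) ≈ -6.9111e+8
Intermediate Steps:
Function('k')(j, E) = 200 (Function('k')(j, E) = Mul(4, Mul(5, 10)) = Mul(4, 50) = 200)
B = Rational(-1, 36857) (B = Pow(Add(-37057, 200), -1) = Pow(-36857, -1) = Rational(-1, 36857) ≈ -2.7132e-5)
Add(Mul(18751, Pow(B, -1)), Mul(12949, Pow(-42118, -1))) = Add(Mul(18751, Pow(Rational(-1, 36857), -1)), Mul(12949, Pow(-42118, -1))) = Add(Mul(18751, -36857), Mul(12949, Rational(-1, 42118))) = Add(-691105607, Rational(-12949, 42118)) = Rational(-29107985968575, 42118)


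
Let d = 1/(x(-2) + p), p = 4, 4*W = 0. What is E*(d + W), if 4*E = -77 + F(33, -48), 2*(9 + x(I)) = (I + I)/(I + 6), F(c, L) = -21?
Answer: 49/11 ≈ 4.4545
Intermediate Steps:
W = 0 (W = (¼)*0 = 0)
x(I) = -9 + I/(6 + I) (x(I) = -9 + ((I + I)/(I + 6))/2 = -9 + ((2*I)/(6 + I))/2 = -9 + (2*I/(6 + I))/2 = -9 + I/(6 + I))
d = -2/11 (d = 1/(2*(-27 - 4*(-2))/(6 - 2) + 4) = 1/(2*(-27 + 8)/4 + 4) = 1/(2*(¼)*(-19) + 4) = 1/(-19/2 + 4) = 1/(-11/2) = -2/11 ≈ -0.18182)
E = -49/2 (E = (-77 - 21)/4 = (¼)*(-98) = -49/2 ≈ -24.500)
E*(d + W) = -49*(-2/11 + 0)/2 = -49/2*(-2/11) = 49/11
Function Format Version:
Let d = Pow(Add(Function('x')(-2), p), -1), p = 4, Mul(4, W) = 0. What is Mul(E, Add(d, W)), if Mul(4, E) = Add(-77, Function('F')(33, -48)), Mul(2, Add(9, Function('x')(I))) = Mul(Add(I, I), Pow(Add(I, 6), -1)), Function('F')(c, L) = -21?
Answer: Rational(49, 11) ≈ 4.4545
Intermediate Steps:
W = 0 (W = Mul(Rational(1, 4), 0) = 0)
Function('x')(I) = Add(-9, Mul(I, Pow(Add(6, I), -1))) (Function('x')(I) = Add(-9, Mul(Rational(1, 2), Mul(Add(I, I), Pow(Add(I, 6), -1)))) = Add(-9, Mul(Rational(1, 2), Mul(Mul(2, I), Pow(Add(6, I), -1)))) = Add(-9, Mul(Rational(1, 2), Mul(2, I, Pow(Add(6, I), -1)))) = Add(-9, Mul(I, Pow(Add(6, I), -1))))
d = Rational(-2, 11) (d = Pow(Add(Mul(2, Pow(Add(6, -2), -1), Add(-27, Mul(-4, -2))), 4), -1) = Pow(Add(Mul(2, Pow(4, -1), Add(-27, 8)), 4), -1) = Pow(Add(Mul(2, Rational(1, 4), -19), 4), -1) = Pow(Add(Rational(-19, 2), 4), -1) = Pow(Rational(-11, 2), -1) = Rational(-2, 11) ≈ -0.18182)
E = Rational(-49, 2) (E = Mul(Rational(1, 4), Add(-77, -21)) = Mul(Rational(1, 4), -98) = Rational(-49, 2) ≈ -24.500)
Mul(E, Add(d, W)) = Mul(Rational(-49, 2), Add(Rational(-2, 11), 0)) = Mul(Rational(-49, 2), Rational(-2, 11)) = Rational(49, 11)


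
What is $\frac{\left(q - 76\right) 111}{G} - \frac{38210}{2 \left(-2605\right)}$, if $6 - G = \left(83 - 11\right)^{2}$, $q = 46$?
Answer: $\frac{3586678}{449623} \approx 7.9771$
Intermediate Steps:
$G = -5178$ ($G = 6 - \left(83 - 11\right)^{2} = 6 - 72^{2} = 6 - 5184 = -5178$)
$\frac{\left(q - 76\right) 111}{G} - \frac{38210}{2 \left(-2605\right)} = \frac{\left(46 - 76\right) 111}{-5178} - \frac{38210}{2 \left(-2605\right)} = \left(-30\right) 111 \left(- \frac{1}{5178}\right) - \frac{38210}{-5210} = \left(-3330\right) \left(- \frac{1}{5178}\right) - - \frac{3821}{521} = \frac{555}{863} + \frac{3821}{521} = \frac{3586678}{449623}$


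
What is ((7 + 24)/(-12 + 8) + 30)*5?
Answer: 445/4 ≈ 111.25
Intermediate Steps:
((7 + 24)/(-12 + 8) + 30)*5 = (31/(-4) + 30)*5 = (31*(-¼) + 30)*5 = (-31/4 + 30)*5 = (89/4)*5 = 445/4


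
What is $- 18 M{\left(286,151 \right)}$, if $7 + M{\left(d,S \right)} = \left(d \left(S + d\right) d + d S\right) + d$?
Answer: $-644189706$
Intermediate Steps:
$M{\left(d,S \right)} = -7 + d + S d + d^{2} \left(S + d\right)$ ($M{\left(d,S \right)} = -7 + \left(\left(d \left(S + d\right) d + d S\right) + d\right) = -7 + \left(\left(d^{2} \left(S + d\right) + S d\right) + d\right) = -7 + \left(\left(S d + d^{2} \left(S + d\right)\right) + d\right) = -7 + \left(d + S d + d^{2} \left(S + d\right)\right) = -7 + d + S d + d^{2} \left(S + d\right)$)
$- 18 M{\left(286,151 \right)} = - 18 \left(-7 + 286 + 286^{3} + 151 \cdot 286 + 151 \cdot 286^{2}\right) = - 18 \left(-7 + 286 + 23393656 + 43186 + 151 \cdot 81796\right) = - 18 \left(-7 + 286 + 23393656 + 43186 + 12351196\right) = \left(-18\right) 35788317 = -644189706$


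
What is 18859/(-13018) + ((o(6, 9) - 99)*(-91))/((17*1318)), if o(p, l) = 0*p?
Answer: -76318898/72920327 ≈ -1.0466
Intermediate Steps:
o(p, l) = 0
18859/(-13018) + ((o(6, 9) - 99)*(-91))/((17*1318)) = 18859/(-13018) + ((0 - 99)*(-91))/((17*1318)) = 18859*(-1/13018) - 99*(-91)/22406 = -18859/13018 + 9009*(1/22406) = -18859/13018 + 9009/22406 = -76318898/72920327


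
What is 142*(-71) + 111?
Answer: -9971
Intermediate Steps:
142*(-71) + 111 = -10082 + 111 = -9971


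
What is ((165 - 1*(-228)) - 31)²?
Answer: 131044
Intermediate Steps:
((165 - 1*(-228)) - 31)² = ((165 + 228) - 31)² = (393 - 31)² = 362² = 131044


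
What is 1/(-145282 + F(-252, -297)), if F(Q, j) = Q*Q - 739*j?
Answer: 1/137705 ≈ 7.2619e-6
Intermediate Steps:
F(Q, j) = Q² - 739*j
1/(-145282 + F(-252, -297)) = 1/(-145282 + ((-252)² - 739*(-297))) = 1/(-145282 + (63504 + 219483)) = 1/(-145282 + 282987) = 1/137705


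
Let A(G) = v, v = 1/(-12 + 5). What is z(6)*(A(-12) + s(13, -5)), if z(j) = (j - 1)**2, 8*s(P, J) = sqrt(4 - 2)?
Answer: -25/7 + 25*sqrt(2)/8 ≈ 0.84799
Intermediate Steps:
v = -1/7 (v = 1/(-7) = -1/7 ≈ -0.14286)
A(G) = -1/7
s(P, J) = sqrt(2)/8 (s(P, J) = sqrt(4 - 2)/8 = sqrt(2)/8)
z(j) = (-1 + j)**2
z(6)*(A(-12) + s(13, -5)) = (-1 + 6)**2*(-1/7 + sqrt(2)/8) = 5**2*(-1/7 + sqrt(2)/8) = 25*(-1/7 + sqrt(2)/8) = -25/7 + 25*sqrt(2)/8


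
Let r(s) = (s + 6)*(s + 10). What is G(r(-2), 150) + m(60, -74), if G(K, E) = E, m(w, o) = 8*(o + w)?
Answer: 38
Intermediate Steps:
r(s) = (6 + s)*(10 + s)
m(w, o) = 8*o + 8*w
G(r(-2), 150) + m(60, -74) = 150 + (8*(-74) + 8*60) = 150 + (-592 + 480) = 150 - 112 = 38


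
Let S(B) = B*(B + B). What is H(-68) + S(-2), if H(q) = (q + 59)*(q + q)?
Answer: 1232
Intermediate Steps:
S(B) = 2*B² (S(B) = B*(2*B) = 2*B²)
H(q) = 2*q*(59 + q) (H(q) = (59 + q)*(2*q) = 2*q*(59 + q))
H(-68) + S(-2) = 2*(-68)*(59 - 68) + 2*(-2)² = 2*(-68)*(-9) + 2*4 = 1224 + 8 = 1232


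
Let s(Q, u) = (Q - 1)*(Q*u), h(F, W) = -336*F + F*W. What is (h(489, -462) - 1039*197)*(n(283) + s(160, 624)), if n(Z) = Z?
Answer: -9444023474915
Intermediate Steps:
s(Q, u) = Q*u*(-1 + Q) (s(Q, u) = (-1 + Q)*(Q*u) = Q*u*(-1 + Q))
(h(489, -462) - 1039*197)*(n(283) + s(160, 624)) = (489*(-336 - 462) - 1039*197)*(283 + 160*624*(-1 + 160)) = (489*(-798) - 204683)*(283 + 160*624*159) = (-390222 - 204683)*(283 + 15874560) = -594905*15874843 = -9444023474915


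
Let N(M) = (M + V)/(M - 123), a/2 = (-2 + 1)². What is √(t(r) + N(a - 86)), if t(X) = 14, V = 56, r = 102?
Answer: √67298/69 ≈ 3.7597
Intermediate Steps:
a = 2 (a = 2*(-2 + 1)² = 2*(-1)² = 2*1 = 2)
N(M) = (56 + M)/(-123 + M) (N(M) = (M + 56)/(M - 123) = (56 + M)/(-123 + M))
√(t(r) + N(a - 86)) = √(14 + (56 + (2 - 86))/(-123 + (2 - 86))) = √(14 + (56 - 84)/(-123 - 84)) = √(14 - 28/(-207)) = √(14 - 1/207*(-28)) = √(14 + 28/207) = √(2926/207) = √67298/69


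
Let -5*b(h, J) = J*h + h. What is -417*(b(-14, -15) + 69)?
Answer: -62133/5 ≈ -12427.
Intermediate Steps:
b(h, J) = -h/5 - J*h/5 (b(h, J) = -(J*h + h)/5 = -(h + J*h)/5 = -h/5 - J*h/5)
-417*(b(-14, -15) + 69) = -417*(-⅕*(-14)*(1 - 15) + 69) = -417*(-⅕*(-14)*(-14) + 69) = -417*(-196/5 + 69) = -417*149/5 = -62133/5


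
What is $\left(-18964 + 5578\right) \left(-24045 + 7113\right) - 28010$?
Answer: $226623742$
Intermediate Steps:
$\left(-18964 + 5578\right) \left(-24045 + 7113\right) - 28010 = \left(-13386\right) \left(-16932\right) - 28010 = 226651752 - 28010 = 226623742$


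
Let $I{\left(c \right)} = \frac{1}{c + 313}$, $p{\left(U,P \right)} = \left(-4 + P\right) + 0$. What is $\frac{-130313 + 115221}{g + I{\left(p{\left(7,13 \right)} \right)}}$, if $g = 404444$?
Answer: $- \frac{441784}{11839179} \approx -0.037315$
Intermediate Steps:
$p{\left(U,P \right)} = -4 + P$
$I{\left(c \right)} = \frac{1}{313 + c}$
$\frac{-130313 + 115221}{g + I{\left(p{\left(7,13 \right)} \right)}} = \frac{-130313 + 115221}{404444 + \frac{1}{313 + \left(-4 + 13\right)}} = - \frac{15092}{404444 + \frac{1}{313 + 9}} = - \frac{15092}{404444 + \frac{1}{322}} = - \frac{15092}{\frac{130230969}{322}} = \left(-15092\right) \frac{322}{130230969} = - \frac{441784}{11839179}$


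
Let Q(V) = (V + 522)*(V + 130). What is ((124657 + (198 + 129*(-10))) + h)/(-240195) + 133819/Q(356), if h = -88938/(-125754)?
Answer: -143805435471923/716051157003180 ≈ -0.20083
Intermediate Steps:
h = 14823/20959 (h = -88938*(-1/125754) = 14823/20959 ≈ 0.70724)
Q(V) = (130 + V)*(522 + V) (Q(V) = (522 + V)*(130 + V) = (130 + V)*(522 + V))
((124657 + (198 + 129*(-10))) + h)/(-240195) + 133819/Q(356) = ((124657 + (198 + 129*(-10))) + 14823/20959)/(-240195) + 133819/(67860 + 356² + 652*356) = ((124657 + (198 - 1290)) + 14823/20959)*(-1/240195) + 133819/(67860 + 126736 + 232112) = ((124657 - 1092) + 14823/20959)*(-1/240195) + 133819/426708 = (123565 + 14823/20959)*(-1/240195) + 133819*(1/426708) = (2589813658/20959)*(-1/240195) + 133819/426708 = -2589813658/5034247005 + 133819/426708 = -143805435471923/716051157003180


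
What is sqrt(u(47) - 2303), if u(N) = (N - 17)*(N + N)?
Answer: sqrt(517) ≈ 22.738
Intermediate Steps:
u(N) = 2*N*(-17 + N) (u(N) = (-17 + N)*(2*N) = 2*N*(-17 + N))
sqrt(u(47) - 2303) = sqrt(2*47*(-17 + 47) - 2303) = sqrt(2*47*30 - 2303) = sqrt(2820 - 2303) = sqrt(517)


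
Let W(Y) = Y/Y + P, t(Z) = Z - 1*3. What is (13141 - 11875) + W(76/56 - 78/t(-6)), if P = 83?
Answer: 1350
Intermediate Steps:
t(Z) = -3 + Z (t(Z) = Z - 3 = -3 + Z)
W(Y) = 84 (W(Y) = Y/Y + 83 = 1 + 83 = 84)
(13141 - 11875) + W(76/56 - 78/t(-6)) = (13141 - 11875) + 84 = 1266 + 84 = 1350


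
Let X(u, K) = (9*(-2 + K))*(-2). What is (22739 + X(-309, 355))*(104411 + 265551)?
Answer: 6061827370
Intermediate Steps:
X(u, K) = 36 - 18*K (X(u, K) = (-18 + 9*K)*(-2) = 36 - 18*K)
(22739 + X(-309, 355))*(104411 + 265551) = (22739 + (36 - 18*355))*(104411 + 265551) = (22739 + (36 - 6390))*369962 = (22739 - 6354)*369962 = 16385*369962 = 6061827370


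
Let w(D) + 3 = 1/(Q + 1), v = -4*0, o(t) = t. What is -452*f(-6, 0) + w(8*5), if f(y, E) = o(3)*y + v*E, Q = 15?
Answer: 130129/16 ≈ 8133.1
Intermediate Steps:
v = 0
f(y, E) = 3*y (f(y, E) = 3*y + 0*E = 3*y + 0 = 3*y)
w(D) = -47/16 (w(D) = -3 + 1/(15 + 1) = -3 + 1/16 = -47/16)
-452*f(-6, 0) + w(8*5) = -1356*(-6) - 47/16 = -452*(-18) - 47/16 = 8136 - 47/16 = 130129/16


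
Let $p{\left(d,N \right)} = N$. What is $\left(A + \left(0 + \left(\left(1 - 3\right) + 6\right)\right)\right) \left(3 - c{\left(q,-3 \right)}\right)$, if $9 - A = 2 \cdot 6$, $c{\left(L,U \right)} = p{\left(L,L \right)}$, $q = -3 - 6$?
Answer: $12$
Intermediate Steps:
$q = -9$ ($q = -3 - 6 = -9$)
$c{\left(L,U \right)} = L$
$A = -3$ ($A = 9 - 2 \cdot 6 = 9 - 12 = -3$)
$\left(A + \left(0 + \left(\left(1 - 3\right) + 6\right)\right)\right) \left(3 - c{\left(q,-3 \right)}\right) = \left(-3 + \left(0 + \left(\left(1 - 3\right) + 6\right)\right)\right) \left(3 - -9\right) = \left(-3 + \left(0 + \left(-2 + 6\right)\right)\right) \left(3 + 9\right) = \left(-3 + \left(0 + 4\right)\right) 12 = \left(-3 + 4\right) 12 = 1 \cdot 12 = 12$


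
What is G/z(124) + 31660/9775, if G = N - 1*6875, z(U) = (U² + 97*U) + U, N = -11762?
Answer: 137871961/53817240 ≈ 2.5619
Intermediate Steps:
z(U) = U² + 98*U
G = -18637 (G = -11762 - 1*6875 = -11762 - 6875 = -18637)
G/z(124) + 31660/9775 = -18637*1/(124*(98 + 124)) + 31660/9775 = -18637/(124*222) + 31660*(1/9775) = -18637/27528 + 6332/1955 = 137871961/53817240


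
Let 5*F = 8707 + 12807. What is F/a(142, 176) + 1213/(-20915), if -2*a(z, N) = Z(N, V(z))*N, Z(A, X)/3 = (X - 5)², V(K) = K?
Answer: -610042747/10363415964 ≈ -0.058865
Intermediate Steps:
Z(A, X) = 3*(-5 + X)² (Z(A, X) = 3*(X - 5)² = 3*(-5 + X)²)
a(z, N) = -3*N*(-5 + z)²/2 (a(z, N) = -3*(-5 + z)²*N/2 = -3*N*(-5 + z)²/2)
F = 21514/5 (F = (8707 + 12807)/5 = (⅕)*21514 = 21514/5 ≈ 4302.8)
F/a(142, 176) + 1213/(-20915) = 21514/(5*((-3/2*176*(-5 + 142)²))) + 1213/(-20915) = 21514/(5*((-3/2*176*137²))) + 1213*(-1/20915) = 21514/(5*((-3/2*176*18769))) - 1213/20915 = (21514/5)/(-4955016) - 1213/20915 = (21514/5)*(-1/4955016) - 1213/20915 = -10757/12387540 - 1213/20915 = -610042747/10363415964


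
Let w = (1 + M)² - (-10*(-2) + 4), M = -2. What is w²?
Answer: 529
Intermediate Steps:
w = -23 (w = (1 - 2)² - (-10*(-2) + 4) = (-1)² - (20 + 4) = 1 - 1*24 = 1 - 24 = -23)
w² = (-23)² = 529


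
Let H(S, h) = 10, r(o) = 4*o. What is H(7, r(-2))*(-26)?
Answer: -260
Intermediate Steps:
H(7, r(-2))*(-26) = 10*(-26) = -260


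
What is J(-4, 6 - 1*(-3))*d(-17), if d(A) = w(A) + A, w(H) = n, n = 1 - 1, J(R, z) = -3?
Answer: 51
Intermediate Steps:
n = 0
w(H) = 0
d(A) = A (d(A) = 0 + A = A)
J(-4, 6 - 1*(-3))*d(-17) = -3*(-17) = 51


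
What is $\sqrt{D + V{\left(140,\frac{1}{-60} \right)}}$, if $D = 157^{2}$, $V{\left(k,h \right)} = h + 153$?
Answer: $\frac{\sqrt{22321785}}{30} \approx 157.49$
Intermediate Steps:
$V{\left(k,h \right)} = 153 + h$
$D = 24649$
$\sqrt{D + V{\left(140,\frac{1}{-60} \right)}} = \sqrt{24649 + \left(153 + \frac{1}{-60}\right)} = \sqrt{24649 + \left(153 - \frac{1}{60}\right)} = \sqrt{24649 + \frac{9179}{60}} = \sqrt{\frac{1488119}{60}} = \frac{\sqrt{22321785}}{30}$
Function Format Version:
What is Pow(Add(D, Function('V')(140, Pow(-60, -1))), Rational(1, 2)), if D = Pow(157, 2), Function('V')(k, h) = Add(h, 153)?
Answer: Mul(Rational(1, 30), Pow(22321785, Rational(1, 2))) ≈ 157.49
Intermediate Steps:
Function('V')(k, h) = Add(153, h)
D = 24649
Pow(Add(D, Function('V')(140, Pow(-60, -1))), Rational(1, 2)) = Pow(Add(24649, Add(153, Pow(-60, -1))), Rational(1, 2)) = Pow(Add(24649, Add(153, Rational(-1, 60))), Rational(1, 2)) = Pow(Add(24649, Rational(9179, 60)), Rational(1, 2)) = Pow(Rational(1488119, 60), Rational(1, 2)) = Mul(Rational(1, 30), Pow(22321785, Rational(1, 2)))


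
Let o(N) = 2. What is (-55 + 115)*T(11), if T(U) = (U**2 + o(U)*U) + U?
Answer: 9240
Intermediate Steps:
T(U) = U**2 + 3*U (T(U) = (U**2 + 2*U) + U = U**2 + 3*U)
(-55 + 115)*T(11) = (-55 + 115)*(11*(3 + 11)) = 60*(11*14) = 60*154 = 9240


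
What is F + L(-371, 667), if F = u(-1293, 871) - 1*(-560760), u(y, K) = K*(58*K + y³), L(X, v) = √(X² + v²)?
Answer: -1882796797409 + √582530 ≈ -1.8828e+12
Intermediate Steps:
u(y, K) = K*(y³ + 58*K)
F = -1882796797409 (F = 871*((-1293)³ + 58*871) - 1*(-560760) = 871*(-2161700757 + 50518) + 560760 = 871*(-2161650239) + 560760 = -1882797358169 + 560760 = -1882796797409)
F + L(-371, 667) = -1882796797409 + √((-371)² + 667²) = -1882796797409 + √(137641 + 444889) = -1882796797409 + √582530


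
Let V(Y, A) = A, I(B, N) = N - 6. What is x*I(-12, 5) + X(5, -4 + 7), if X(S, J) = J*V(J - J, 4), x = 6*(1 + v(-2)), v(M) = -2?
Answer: 18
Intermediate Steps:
I(B, N) = -6 + N
x = -6 (x = 6*(1 - 2) = 6*(-1) = -6)
X(S, J) = 4*J (X(S, J) = J*4 = 4*J)
x*I(-12, 5) + X(5, -4 + 7) = -6*(-6 + 5) + 4*(-4 + 7) = -6*(-1) + 4*3 = 6 + 12 = 18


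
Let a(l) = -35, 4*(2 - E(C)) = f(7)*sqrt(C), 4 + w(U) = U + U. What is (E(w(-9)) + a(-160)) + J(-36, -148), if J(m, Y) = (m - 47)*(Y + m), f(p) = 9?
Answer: 15239 - 9*I*sqrt(22)/4 ≈ 15239.0 - 10.553*I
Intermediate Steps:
w(U) = -4 + 2*U (w(U) = -4 + (U + U) = -4 + 2*U)
E(C) = 2 - 9*sqrt(C)/4
J(m, Y) = (-47 + m)*(Y + m)
(E(w(-9)) + a(-160)) + J(-36, -148) = ((2 - 9*sqrt(-4 + 2*(-9))/4) - 35) + ((-36)**2 - 47*(-148) - 47*(-36) - 148*(-36)) = ((2 - 9*sqrt(-4 - 18)/4) - 35) + (1296 + 6956 + 1692 + 5328) = ((2 - 9*I*sqrt(22)/4) - 35) + 15272 = (-33 - 9*I*sqrt(22)/4) + 15272 = 15239 - 9*I*sqrt(22)/4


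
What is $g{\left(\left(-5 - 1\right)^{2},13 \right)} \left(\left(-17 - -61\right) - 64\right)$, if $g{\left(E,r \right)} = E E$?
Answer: $-25920$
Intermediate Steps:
$g{\left(E,r \right)} = E^{2}$
$g{\left(\left(-5 - 1\right)^{2},13 \right)} \left(\left(-17 - -61\right) - 64\right) = \left(\left(-5 - 1\right)^{2}\right)^{2} \left(\left(-17 - -61\right) - 64\right) = \left(\left(-6\right)^{2}\right)^{2} \left(\left(-17 + 61\right) - 64\right) = 36^{2} \left(44 - 64\right) = 1296 \left(-20\right) = -25920$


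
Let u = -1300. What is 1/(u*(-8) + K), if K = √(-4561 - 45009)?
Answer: 1040/10820957 - I*√49570/108209570 ≈ 9.611e-5 - 2.0575e-6*I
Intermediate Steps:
K = I*√49570 (K = √(-49570) = I*√49570 ≈ 222.64*I)
1/(u*(-8) + K) = 1/(-1300*(-8) + I*√49570) = 1/(10400 + I*√49570)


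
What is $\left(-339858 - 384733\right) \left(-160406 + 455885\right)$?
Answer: $-214101424089$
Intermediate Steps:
$\left(-339858 - 384733\right) \left(-160406 + 455885\right) = \left(-724591\right) 295479 = -214101424089$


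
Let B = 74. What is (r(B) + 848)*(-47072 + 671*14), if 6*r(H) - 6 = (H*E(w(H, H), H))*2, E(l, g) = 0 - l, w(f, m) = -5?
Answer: -109906726/3 ≈ -3.6636e+7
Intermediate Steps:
E(l, g) = -l
r(H) = 1 + 5*H/3 (r(H) = 1 + ((H*(-1*(-5)))*2)/6 = 1 + ((H*5)*2)/6 = 1 + ((5*H)*2)/6 = 1 + (10*H)/6 = 1 + 5*H/3)
(r(B) + 848)*(-47072 + 671*14) = ((1 + (5/3)*74) + 848)*(-47072 + 671*14) = ((1 + 370/3) + 848)*(-47072 + 9394) = (373/3 + 848)*(-37678) = (2917/3)*(-37678) = -109906726/3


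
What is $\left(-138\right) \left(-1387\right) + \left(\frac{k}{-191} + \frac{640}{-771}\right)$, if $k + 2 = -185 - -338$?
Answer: $\frac{28186400305}{147261} \approx 1.914 \cdot 10^{5}$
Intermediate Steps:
$k = 151$ ($k = -2 - -153 = -2 + \left(-185 + 338\right) = -2 + 153 = 151$)
$\left(-138\right) \left(-1387\right) + \left(\frac{k}{-191} + \frac{640}{-771}\right) = \left(-138\right) \left(-1387\right) + \left(\frac{151}{-191} + \frac{640}{-771}\right) = 191406 + \left(151 \left(- \frac{1}{191}\right) + 640 \left(- \frac{1}{771}\right)\right) = 191406 - \frac{238661}{147261} = \frac{28186400305}{147261}$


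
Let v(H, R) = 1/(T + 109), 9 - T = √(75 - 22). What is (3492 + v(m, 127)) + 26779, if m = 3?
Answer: 419889159/13871 + √53/13871 ≈ 30271.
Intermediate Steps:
T = 9 - √53 (T = 9 - √(75 - 22) = 9 - √53 ≈ 1.7199)
v(H, R) = 1/(118 - √53) (v(H, R) = 1/((9 - √53) + 109) = 1/(118 - √53))
(3492 + v(m, 127)) + 26779 = (3492 + (118/13871 + √53/13871)) + 26779 = (48437650/13871 + √53/13871) + 26779 = 419889159/13871 + √53/13871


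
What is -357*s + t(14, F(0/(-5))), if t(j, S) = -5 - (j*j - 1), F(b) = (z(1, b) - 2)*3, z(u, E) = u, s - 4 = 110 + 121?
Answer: -84095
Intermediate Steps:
s = 235 (s = 4 + (110 + 121) = 4 + 231 = 235)
F(b) = -3 (F(b) = (1 - 2)*3 = -1*3 = -3)
t(j, S) = -4 - j² (t(j, S) = -5 - (j² - 1) = -5 - (-1 + j²) = -5 + (1 - j²) = -4 - j²)
-357*s + t(14, F(0/(-5))) = -357*235 + (-4 - 1*14²) = -83895 + (-4 - 1*196) = -83895 + (-4 - 196) = -83895 - 200 = -84095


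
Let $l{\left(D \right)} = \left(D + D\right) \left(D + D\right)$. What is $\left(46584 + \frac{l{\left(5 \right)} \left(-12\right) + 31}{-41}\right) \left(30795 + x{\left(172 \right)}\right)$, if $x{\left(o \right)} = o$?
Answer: $\frac{59181436271}{41} \approx 1.4434 \cdot 10^{9}$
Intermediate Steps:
$l{\left(D \right)} = 4 D^{2}$ ($l{\left(D \right)} = 2 D 2 D = 4 D^{2}$)
$\left(46584 + \frac{l{\left(5 \right)} \left(-12\right) + 31}{-41}\right) \left(30795 + x{\left(172 \right)}\right) = \left(46584 + \frac{4 \cdot 5^{2} \left(-12\right) + 31}{-41}\right) \left(30795 + 172\right) = \left(46584 + \left(4 \cdot 25 \left(-12\right) + 31\right) \left(- \frac{1}{41}\right)\right) 30967 = \left(46584 + \left(100 \left(-12\right) + 31\right) \left(- \frac{1}{41}\right)\right) 30967 = \left(46584 + \left(-1200 + 31\right) \left(- \frac{1}{41}\right)\right) 30967 = \left(46584 - - \frac{1169}{41}\right) 30967 = \left(46584 + \frac{1169}{41}\right) 30967 = \frac{1911113}{41} \cdot 30967 = \frac{59181436271}{41}$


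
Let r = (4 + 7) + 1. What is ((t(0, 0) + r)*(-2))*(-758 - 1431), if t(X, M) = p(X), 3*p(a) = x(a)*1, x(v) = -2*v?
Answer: 52536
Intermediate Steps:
r = 12 (r = 11 + 1 = 12)
p(a) = -2*a/3 (p(a) = (-2*a*1)/3 = (-2*a)/3 = -2*a/3)
t(X, M) = -2*X/3
((t(0, 0) + r)*(-2))*(-758 - 1431) = ((-⅔*0 + 12)*(-2))*(-758 - 1431) = ((0 + 12)*(-2))*(-2189) = (12*(-2))*(-2189) = -24*(-2189) = 52536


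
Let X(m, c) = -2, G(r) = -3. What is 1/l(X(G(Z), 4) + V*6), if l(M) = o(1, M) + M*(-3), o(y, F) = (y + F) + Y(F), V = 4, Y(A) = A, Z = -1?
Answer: -1/21 ≈ -0.047619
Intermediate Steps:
o(y, F) = y + 2*F (o(y, F) = (y + F) + F = (F + y) + F = y + 2*F)
l(M) = 1 - M (l(M) = (1 + 2*M) + M*(-3) = (1 + 2*M) - 3*M = 1 - M)
1/l(X(G(Z), 4) + V*6) = 1/(1 - (-2 + 4*6)) = 1/(1 - (-2 + 24)) = 1/(1 - 1*22) = 1/(1 - 22) = 1/(-21) = -1/21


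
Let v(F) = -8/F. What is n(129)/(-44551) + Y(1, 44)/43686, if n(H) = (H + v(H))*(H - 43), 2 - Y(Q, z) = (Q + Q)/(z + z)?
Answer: -7103527237/28545073128 ≈ -0.24885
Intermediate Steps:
Y(Q, z) = 2 - Q/z (Y(Q, z) = 2 - (Q + Q)/(z + z) = 2 - 2*Q/(2*z) = 2 - 2*Q*1/(2*z) = 2 - Q/z)
n(H) = (-43 + H)*(H - 8/H) (n(H) = (H - 8/H)*(H - 43) = (H - 8/H)*(-43 + H) = (-43 + H)*(H - 8/H))
n(129)/(-44551) + Y(1, 44)/43686 = (-8 + 129² - 43*129 + 344/129)/(-44551) + (2 - 1*1/44)/43686 = (-8 + 16641 - 5547 + 344*(1/129))*(-1/44551) + (2 - 1*1*1/44)*(1/43686) = (-8 + 16641 - 5547 + 8/3)*(-1/44551) + (2 - 1/44)*(1/43686) = (33266/3)*(-1/44551) + (87/44)*(1/43686) = -33266/133653 + 29/640728 = -7103527237/28545073128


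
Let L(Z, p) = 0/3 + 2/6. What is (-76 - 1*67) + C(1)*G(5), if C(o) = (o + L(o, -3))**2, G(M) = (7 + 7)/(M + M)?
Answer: -6323/45 ≈ -140.51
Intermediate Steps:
G(M) = 7/M (G(M) = 14/((2*M)) = 14*(1/(2*M)) = 7/M)
L(Z, p) = 1/3 (L(Z, p) = 0*(1/3) + 2*(1/6) = 0 + 1/3 = 1/3)
C(o) = (1/3 + o)**2 (C(o) = (o + 1/3)**2 = (1/3 + o)**2)
(-76 - 1*67) + C(1)*G(5) = (-76 - 1*67) + ((1 + 3*1)**2/9)*(7/5) = (-76 - 67) + ((1 + 3)**2/9)*(7*(1/5)) = -143 + ((1/9)*4**2)*(7/5) = -143 + ((1/9)*16)*(7/5) = -143 + (16/9)*(7/5) = -143 + 112/45 = -6323/45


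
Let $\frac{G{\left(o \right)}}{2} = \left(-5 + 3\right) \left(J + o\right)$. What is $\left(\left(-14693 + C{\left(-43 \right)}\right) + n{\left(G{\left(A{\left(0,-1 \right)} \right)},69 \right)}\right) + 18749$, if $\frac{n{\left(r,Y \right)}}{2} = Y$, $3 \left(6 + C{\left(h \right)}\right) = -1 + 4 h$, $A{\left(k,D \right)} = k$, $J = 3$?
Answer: $\frac{12391}{3} \approx 4130.3$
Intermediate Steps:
$G{\left(o \right)} = -12 - 4 o$ ($G{\left(o \right)} = 2 \left(-5 + 3\right) \left(3 + o\right) = 2 \left(- 2 \left(3 + o\right)\right) = 2 \left(-6 - 2 o\right) = -12 - 4 o$)
$C{\left(h \right)} = - \frac{19}{3} + \frac{4 h}{3}$ ($C{\left(h \right)} = -6 + \frac{-1 + 4 h}{3} = -6 + \left(- \frac{1}{3} + \frac{4 h}{3}\right) = - \frac{19}{3} + \frac{4 h}{3}$)
$n{\left(r,Y \right)} = 2 Y$
$\left(\left(-14693 + C{\left(-43 \right)}\right) + n{\left(G{\left(A{\left(0,-1 \right)} \right)},69 \right)}\right) + 18749 = \left(\left(-14693 + \left(- \frac{19}{3} + \frac{4}{3} \left(-43\right)\right)\right) + 2 \cdot 69\right) + 18749 = \left(\left(-14693 - \frac{191}{3}\right) + 138\right) + 18749 = \left(- \frac{44270}{3} + 138\right) + 18749 = - \frac{43856}{3} + 18749 = \frac{12391}{3}$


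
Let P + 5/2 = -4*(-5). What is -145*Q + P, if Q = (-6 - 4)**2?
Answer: -28965/2 ≈ -14483.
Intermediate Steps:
P = 35/2 (P = -5/2 - 4*(-5) = -5/2 + 20 = 35/2 ≈ 17.500)
Q = 100 (Q = (-10)**2 = 100)
-145*Q + P = -145*100 + 35/2 = -14500 + 35/2 = -28965/2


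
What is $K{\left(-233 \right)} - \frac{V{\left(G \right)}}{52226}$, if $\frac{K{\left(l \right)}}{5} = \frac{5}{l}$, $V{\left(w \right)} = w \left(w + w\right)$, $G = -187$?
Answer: $- \frac{8800602}{6084329} \approx -1.4464$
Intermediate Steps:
$V{\left(w \right)} = 2 w^{2}$ ($V{\left(w \right)} = w 2 w = 2 w^{2}$)
$K{\left(l \right)} = \frac{25}{l}$ ($K{\left(l \right)} = 5 \frac{5}{l} = \frac{25}{l}$)
$K{\left(-233 \right)} - \frac{V{\left(G \right)}}{52226} = \frac{25}{-233} - \frac{2 \left(-187\right)^{2}}{52226} = 25 \left(- \frac{1}{233}\right) - 2 \cdot 34969 \cdot \frac{1}{52226} = - \frac{25}{233} - 69938 \cdot \frac{1}{52226} = - \frac{25}{233} - \frac{34969}{26113} = - \frac{8800602}{6084329}$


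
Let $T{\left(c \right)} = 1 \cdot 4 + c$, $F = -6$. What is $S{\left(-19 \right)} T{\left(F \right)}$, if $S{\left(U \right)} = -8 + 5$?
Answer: $6$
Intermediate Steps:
$S{\left(U \right)} = -3$
$T{\left(c \right)} = 4 + c$
$S{\left(-19 \right)} T{\left(F \right)} = - 3 \left(4 - 6\right) = \left(-3\right) \left(-2\right) = 6$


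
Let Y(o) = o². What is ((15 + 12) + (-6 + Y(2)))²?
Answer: 625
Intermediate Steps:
((15 + 12) + (-6 + Y(2)))² = ((15 + 12) + (-6 + 2²))² = (27 + (-6 + 4))² = (27 - 2)² = 25² = 625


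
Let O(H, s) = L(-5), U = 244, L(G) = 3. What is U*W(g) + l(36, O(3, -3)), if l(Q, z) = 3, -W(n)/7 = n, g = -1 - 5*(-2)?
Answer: -15369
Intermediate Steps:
O(H, s) = 3
g = 9 (g = -1 + 10 = 9)
W(n) = -7*n
U*W(g) + l(36, O(3, -3)) = 244*(-7*9) + 3 = 244*(-63) + 3 = -15372 + 3 = -15369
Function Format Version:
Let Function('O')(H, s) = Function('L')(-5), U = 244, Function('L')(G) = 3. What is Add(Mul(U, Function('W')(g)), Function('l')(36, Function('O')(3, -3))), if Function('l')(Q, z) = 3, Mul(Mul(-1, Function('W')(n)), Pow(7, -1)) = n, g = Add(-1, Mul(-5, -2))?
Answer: -15369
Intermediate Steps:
Function('O')(H, s) = 3
g = 9 (g = Add(-1, 10) = 9)
Function('W')(n) = Mul(-7, n)
Add(Mul(U, Function('W')(g)), Function('l')(36, Function('O')(3, -3))) = Add(Mul(244, Mul(-7, 9)), 3) = Add(Mul(244, -63), 3) = Add(-15372, 3) = -15369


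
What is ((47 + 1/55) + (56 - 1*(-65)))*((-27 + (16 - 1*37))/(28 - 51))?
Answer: 443568/1265 ≈ 350.65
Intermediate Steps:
((47 + 1/55) + (56 - 1*(-65)))*((-27 + (16 - 1*37))/(28 - 51)) = ((47 + 1/55) + (56 + 65))*((-27 + (16 - 37))/(-23)) = (2586/55 + 121)*((-27 - 21)*(-1/23)) = 9241*(-48*(-1/23))/55 = (9241/55)*(48/23) = 443568/1265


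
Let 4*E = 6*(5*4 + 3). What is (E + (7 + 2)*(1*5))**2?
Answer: 25281/4 ≈ 6320.3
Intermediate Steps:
E = 69/2 (E = (6*(5*4 + 3))/4 = (6*(20 + 3))/4 = (6*23)/4 = (1/4)*138 = 69/2 ≈ 34.500)
(E + (7 + 2)*(1*5))**2 = (69/2 + (7 + 2)*(1*5))**2 = (69/2 + 9*5)**2 = (69/2 + 45)**2 = (159/2)**2 = 25281/4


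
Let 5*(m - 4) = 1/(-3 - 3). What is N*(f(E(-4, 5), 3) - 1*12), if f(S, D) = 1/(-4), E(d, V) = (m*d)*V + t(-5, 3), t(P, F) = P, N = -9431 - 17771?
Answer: 666449/2 ≈ 3.3322e+5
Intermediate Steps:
N = -27202
m = 119/30 (m = 4 + 1/(5*(-3 - 3)) = 4 + (1/5)/(-6) = 4 + (1/5)*(-1/6) = 4 - 1/30 = 119/30 ≈ 3.9667)
E(d, V) = -5 + 119*V*d/30 (E(d, V) = (119*d/30)*V - 5 = 119*V*d/30 - 5 = -5 + 119*V*d/30)
f(S, D) = -1/4
N*(f(E(-4, 5), 3) - 1*12) = -27202*(-1/4 - 1*12) = -27202*(-1/4 - 12) = -27202*(-49/4) = 666449/2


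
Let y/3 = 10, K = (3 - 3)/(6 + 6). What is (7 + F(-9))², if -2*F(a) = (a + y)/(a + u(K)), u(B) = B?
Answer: 2401/36 ≈ 66.694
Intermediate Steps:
K = 0 (K = 0/12 = 0*(1/12) = 0)
y = 30 (y = 3*10 = 30)
F(a) = -(30 + a)/(2*a) (F(a) = -(a + 30)/(2*(a + 0)) = -(30 + a)/(2*a))
(7 + F(-9))² = (7 + (½)*(-30 - 1*(-9))/(-9))² = (7 + (½)*(-⅑)*(-30 + 9))² = (7 + (½)*(-⅑)*(-21))² = (7 + 7/6)² = (49/6)² = 2401/36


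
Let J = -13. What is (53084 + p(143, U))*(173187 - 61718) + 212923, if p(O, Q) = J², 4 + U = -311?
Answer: 5936271580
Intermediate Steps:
U = -315 (U = -4 - 311 = -315)
p(O, Q) = 169 (p(O, Q) = (-13)² = 169)
(53084 + p(143, U))*(173187 - 61718) + 212923 = (53084 + 169)*(173187 - 61718) + 212923 = 53253*111469 + 212923 = 5936058657 + 212923 = 5936271580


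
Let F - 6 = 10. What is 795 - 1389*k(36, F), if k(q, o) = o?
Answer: -21429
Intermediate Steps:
F = 16 (F = 6 + 10 = 16)
795 - 1389*k(36, F) = 795 - 1389*16 = 795 - 22224 = -21429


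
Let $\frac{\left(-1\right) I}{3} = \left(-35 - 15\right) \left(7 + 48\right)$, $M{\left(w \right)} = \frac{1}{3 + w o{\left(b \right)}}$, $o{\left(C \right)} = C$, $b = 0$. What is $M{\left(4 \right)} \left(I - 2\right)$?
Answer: $\frac{8248}{3} \approx 2749.3$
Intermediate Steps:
$M{\left(w \right)} = \frac{1}{3}$ ($M{\left(w \right)} = \frac{1}{3 + w 0} = \frac{1}{3 + 0} = \frac{1}{3}$)
$I = 8250$ ($I = - 3 \left(-35 - 15\right) \left(7 + 48\right) = - 3 \left(\left(-50\right) 55\right) = \left(-3\right) \left(-2750\right) = 8250$)
$M{\left(4 \right)} \left(I - 2\right) = \frac{8250 - 2}{3} = \frac{1}{3} \cdot 8248 = \frac{8248}{3}$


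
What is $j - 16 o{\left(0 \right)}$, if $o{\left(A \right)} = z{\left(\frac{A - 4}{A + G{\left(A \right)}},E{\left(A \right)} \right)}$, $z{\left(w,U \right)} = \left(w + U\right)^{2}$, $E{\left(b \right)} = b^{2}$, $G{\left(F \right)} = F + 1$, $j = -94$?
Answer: $-350$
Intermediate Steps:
$G{\left(F \right)} = 1 + F$
$z{\left(w,U \right)} = \left(U + w\right)^{2}$
$o{\left(A \right)} = \left(A^{2} + \frac{-4 + A}{1 + 2 A}\right)^{2}$ ($o{\left(A \right)} = \left(A^{2} + \frac{A - 4}{A + \left(1 + A\right)}\right)^{2} = \left(A^{2} + \frac{-4 + A}{1 + 2 A}\right)^{2}$)
$j - 16 o{\left(0 \right)} = -94 - 16 \frac{\left(-4 + 0 + 0^{2} \left(1 + 2 \cdot 0\right)\right)^{2}}{\left(1 + 2 \cdot 0\right)^{2}} = -94 - 16 \frac{\left(-4 + 0 + 0 \left(1 + 0\right)\right)^{2}}{\left(1 + 0\right)^{2}} = -94 - 16 \cdot 1^{-2} \left(-4 + 0 + 0 \cdot 1\right)^{2} = -94 - 16 \cdot 1 \left(-4 + 0 + 0\right)^{2} = -94 - 16 \cdot 1 \left(-4\right)^{2} = -94 - 16 \cdot 1 \cdot 16 = -94 - 256 = -350$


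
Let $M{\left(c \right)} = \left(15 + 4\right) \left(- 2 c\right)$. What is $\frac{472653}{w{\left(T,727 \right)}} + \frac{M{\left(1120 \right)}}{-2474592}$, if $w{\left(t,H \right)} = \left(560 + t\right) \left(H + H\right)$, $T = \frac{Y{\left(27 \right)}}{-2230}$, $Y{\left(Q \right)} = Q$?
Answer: $\frac{41961514095875}{70205564755401} \approx 0.5977$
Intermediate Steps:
$M{\left(c \right)} = - 38 c$ ($M{\left(c \right)} = 19 \left(- 2 c\right) = - 38 c$)
$T = - \frac{27}{2230}$ ($T = \frac{27}{-2230} = 27 \left(- \frac{1}{2230}\right) = - \frac{27}{2230} \approx -0.012108$)
$w{\left(t,H \right)} = 2 H \left(560 + t\right)$ ($w{\left(t,H \right)} = \left(560 + t\right) 2 H = 2 H \left(560 + t\right)$)
$\frac{472653}{w{\left(T,727 \right)}} + \frac{M{\left(1120 \right)}}{-2474592} = \frac{472653}{2 \cdot 727 \left(560 - \frac{27}{2230}\right)} + \frac{\left(-38\right) 1120}{-2474592} = \frac{472653}{2 \cdot 727 \cdot \frac{1248773}{2230}} - - \frac{1330}{77331} = \frac{472653}{\frac{907857971}{1115}} + \frac{1330}{77331} = 472653 \cdot \frac{1115}{907857971} + \frac{1330}{77331} = \frac{527008095}{907857971} + \frac{1330}{77331} = \frac{41961514095875}{70205564755401}$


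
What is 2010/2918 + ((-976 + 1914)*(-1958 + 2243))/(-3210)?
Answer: -12893614/156113 ≈ -82.592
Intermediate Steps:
2010/2918 + ((-976 + 1914)*(-1958 + 2243))/(-3210) = 2010*(1/2918) + (938*285)*(-1/3210) = 1005/1459 + 267330*(-1/3210) = 1005/1459 - 8911/107 = -12893614/156113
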